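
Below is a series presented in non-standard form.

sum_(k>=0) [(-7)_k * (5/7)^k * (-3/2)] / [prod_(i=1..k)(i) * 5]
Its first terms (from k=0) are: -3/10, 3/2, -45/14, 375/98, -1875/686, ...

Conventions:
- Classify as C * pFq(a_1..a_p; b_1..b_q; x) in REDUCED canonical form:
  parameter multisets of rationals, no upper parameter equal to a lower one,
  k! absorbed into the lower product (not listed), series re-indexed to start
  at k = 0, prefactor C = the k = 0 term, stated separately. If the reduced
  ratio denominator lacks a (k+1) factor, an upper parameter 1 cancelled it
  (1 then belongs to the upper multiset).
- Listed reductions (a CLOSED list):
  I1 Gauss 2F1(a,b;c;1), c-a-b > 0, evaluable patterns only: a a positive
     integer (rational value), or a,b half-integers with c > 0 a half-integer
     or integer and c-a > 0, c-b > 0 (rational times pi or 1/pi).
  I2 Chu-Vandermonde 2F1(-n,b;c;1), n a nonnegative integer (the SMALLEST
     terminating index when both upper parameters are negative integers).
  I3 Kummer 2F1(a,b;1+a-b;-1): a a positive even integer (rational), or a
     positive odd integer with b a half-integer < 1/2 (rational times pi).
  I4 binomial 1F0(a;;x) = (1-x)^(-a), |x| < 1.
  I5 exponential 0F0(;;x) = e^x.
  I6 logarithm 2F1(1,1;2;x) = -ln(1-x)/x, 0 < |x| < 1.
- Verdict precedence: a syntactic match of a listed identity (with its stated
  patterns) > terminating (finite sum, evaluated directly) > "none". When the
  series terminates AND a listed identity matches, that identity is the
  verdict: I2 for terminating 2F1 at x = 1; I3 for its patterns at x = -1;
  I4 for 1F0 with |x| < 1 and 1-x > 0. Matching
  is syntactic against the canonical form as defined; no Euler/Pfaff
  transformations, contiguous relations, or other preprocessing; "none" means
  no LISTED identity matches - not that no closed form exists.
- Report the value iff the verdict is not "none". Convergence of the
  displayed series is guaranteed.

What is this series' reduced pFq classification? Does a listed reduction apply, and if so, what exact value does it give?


Key step: t_0 = -3/10 here, and the product of the first k integers (prefactor -3/10) is k!.
Step ratio: r(k) = (5/7) * (k-7) / [(k+1)] - rational in k, leading ratio (5/7); with t_0 = -3/10, classification follows.

This is -3/10 * 1F0(-7; -; 5/7) in reduced canonical form. Verdict: the I4 binomial reduction fires (the 1F0 binomial series: exponent 7, x = 5/7). Hence: -192/4117715.


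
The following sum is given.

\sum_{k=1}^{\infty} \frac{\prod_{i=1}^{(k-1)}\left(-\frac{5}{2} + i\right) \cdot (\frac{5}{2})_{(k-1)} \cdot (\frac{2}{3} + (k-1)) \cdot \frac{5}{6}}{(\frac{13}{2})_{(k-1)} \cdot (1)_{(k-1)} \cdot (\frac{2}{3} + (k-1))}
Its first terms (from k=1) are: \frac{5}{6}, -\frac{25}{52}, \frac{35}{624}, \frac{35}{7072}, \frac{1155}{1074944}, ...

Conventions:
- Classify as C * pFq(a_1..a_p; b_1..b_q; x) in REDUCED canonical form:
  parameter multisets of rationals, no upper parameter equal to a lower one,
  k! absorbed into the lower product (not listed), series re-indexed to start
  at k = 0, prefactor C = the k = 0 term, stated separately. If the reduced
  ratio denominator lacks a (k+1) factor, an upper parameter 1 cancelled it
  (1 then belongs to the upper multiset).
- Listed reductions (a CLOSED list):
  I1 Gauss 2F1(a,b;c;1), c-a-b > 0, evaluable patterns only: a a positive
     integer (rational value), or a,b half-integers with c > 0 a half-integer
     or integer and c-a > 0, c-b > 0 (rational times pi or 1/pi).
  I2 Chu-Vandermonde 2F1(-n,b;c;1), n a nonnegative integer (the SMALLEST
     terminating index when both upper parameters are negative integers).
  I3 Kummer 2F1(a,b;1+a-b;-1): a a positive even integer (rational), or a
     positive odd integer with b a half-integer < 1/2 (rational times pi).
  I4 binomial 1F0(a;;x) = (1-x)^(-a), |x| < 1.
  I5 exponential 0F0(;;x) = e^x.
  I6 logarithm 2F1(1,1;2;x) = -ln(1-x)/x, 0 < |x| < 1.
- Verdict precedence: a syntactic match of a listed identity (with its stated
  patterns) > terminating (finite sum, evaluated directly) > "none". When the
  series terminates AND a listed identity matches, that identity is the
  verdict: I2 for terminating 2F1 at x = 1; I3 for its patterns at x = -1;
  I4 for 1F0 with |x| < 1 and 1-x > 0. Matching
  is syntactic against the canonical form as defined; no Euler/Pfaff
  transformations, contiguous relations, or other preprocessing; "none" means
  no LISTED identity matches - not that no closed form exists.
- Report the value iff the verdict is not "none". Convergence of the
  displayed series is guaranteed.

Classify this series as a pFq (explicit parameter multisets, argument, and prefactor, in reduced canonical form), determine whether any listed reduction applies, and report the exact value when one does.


Canonical form: C = \frac{5}{6} times 2F1 with upper {-\frac{3}{2}, \frac{5}{2}}, lower {\frac{13}{2}}, x = 1. Verdict: Gauss (I1, half-integer pattern) applies (x = 1; upper {-\frac{3}{2}, \frac{5}{2}} half-integers, c = \frac{13}{2} in the evaluable pattern). Exact value: \frac{17325}{131072} \cdot \pi.

First insight: t_0 = \frac{5}{6} here, and striking the common factor k + 2/3 reduces the term (prefactor 5/6).
Ratio: r(k) = 1 * (k-\frac{3}{2}) (k+\frac{5}{2}) / [(k+\frac{13}{2}) (k+1)] - rational in k. x = 1; t_0 = \frac{5}{6}; negate the roots.


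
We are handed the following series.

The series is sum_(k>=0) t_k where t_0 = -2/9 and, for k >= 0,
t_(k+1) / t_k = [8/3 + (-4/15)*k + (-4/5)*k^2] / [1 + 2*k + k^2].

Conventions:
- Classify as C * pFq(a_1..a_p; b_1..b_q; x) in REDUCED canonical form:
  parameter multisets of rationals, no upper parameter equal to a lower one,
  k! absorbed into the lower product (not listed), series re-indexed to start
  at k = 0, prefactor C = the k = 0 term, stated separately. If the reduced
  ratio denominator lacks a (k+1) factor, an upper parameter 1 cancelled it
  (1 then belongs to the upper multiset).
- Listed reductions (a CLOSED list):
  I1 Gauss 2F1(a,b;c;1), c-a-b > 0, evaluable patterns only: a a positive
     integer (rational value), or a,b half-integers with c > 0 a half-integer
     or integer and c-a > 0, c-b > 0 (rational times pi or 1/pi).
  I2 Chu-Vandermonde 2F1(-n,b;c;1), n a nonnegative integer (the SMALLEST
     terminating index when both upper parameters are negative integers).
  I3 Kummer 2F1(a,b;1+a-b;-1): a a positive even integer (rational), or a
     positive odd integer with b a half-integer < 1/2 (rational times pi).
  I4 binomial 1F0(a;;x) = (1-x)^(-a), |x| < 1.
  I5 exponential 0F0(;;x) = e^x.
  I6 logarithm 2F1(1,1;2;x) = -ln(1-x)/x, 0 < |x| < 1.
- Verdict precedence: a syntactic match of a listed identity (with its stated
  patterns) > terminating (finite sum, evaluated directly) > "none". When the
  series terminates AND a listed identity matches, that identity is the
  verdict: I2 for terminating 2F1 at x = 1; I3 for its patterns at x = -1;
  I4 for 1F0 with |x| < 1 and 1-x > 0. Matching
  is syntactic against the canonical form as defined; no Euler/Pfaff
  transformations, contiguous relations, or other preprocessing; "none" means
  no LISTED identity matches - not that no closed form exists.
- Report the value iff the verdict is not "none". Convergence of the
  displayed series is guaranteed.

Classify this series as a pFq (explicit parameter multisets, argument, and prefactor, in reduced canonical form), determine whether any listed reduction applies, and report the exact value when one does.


Reduced: x = -4/5, 2F1, upper = {-5/3, 2}, lower = {1}, C = -2/9. Verdict: none. Every listed pattern misses the 2F1 form at -4/5, upper {-5/3, 2}.

Key observation: t_0 = -2/9 here, and the expanded ratio factors over Q; C = -2/9, x = -4/5, roots give parameters.
Step ratio: r(k) = (-4/5) * (k-5/3) (k+2) / [(k+1) (k+1)] - rational in k, leading ratio (-4/5); with t_0 = -2/9, classification follows.


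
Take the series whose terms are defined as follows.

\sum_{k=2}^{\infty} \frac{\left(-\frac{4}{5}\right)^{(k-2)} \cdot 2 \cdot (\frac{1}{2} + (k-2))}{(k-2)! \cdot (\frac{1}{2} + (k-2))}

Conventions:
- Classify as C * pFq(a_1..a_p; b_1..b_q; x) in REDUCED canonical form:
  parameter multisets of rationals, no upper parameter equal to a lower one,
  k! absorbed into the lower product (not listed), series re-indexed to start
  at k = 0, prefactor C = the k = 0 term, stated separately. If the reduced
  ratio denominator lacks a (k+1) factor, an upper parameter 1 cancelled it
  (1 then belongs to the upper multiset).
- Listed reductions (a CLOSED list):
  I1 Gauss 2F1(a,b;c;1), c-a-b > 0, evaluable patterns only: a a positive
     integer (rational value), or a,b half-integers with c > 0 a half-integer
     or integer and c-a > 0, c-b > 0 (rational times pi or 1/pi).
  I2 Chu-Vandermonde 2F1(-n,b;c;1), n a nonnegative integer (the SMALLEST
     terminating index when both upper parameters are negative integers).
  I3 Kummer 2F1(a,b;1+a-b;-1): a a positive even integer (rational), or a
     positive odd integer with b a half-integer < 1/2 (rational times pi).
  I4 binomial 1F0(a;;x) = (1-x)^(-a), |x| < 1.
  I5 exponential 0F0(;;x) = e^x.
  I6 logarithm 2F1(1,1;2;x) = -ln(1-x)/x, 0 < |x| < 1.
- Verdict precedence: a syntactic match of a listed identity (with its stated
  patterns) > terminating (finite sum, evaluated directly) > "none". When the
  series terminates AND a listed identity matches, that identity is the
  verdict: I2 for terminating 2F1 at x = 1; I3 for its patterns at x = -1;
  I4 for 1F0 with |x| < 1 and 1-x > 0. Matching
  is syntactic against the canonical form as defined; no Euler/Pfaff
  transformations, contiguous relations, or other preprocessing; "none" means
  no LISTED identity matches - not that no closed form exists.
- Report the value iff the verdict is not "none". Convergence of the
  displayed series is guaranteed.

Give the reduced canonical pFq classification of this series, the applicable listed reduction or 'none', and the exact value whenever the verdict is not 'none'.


The series (x = -\frac{4}{5}) is 0F0: upper {-}, lower {-}, prefactor 2. Verdict: the exponential series (I5) fires (the 0F0 exponential series at x = -\frac{4}{5}). Its exact value is 2 \cdot e^{-\frac{4}{5}}.

Structural cue: from the first term 2: striking the common factor k + 1/2 reduces the term (prefactor 2).
Adjacent-term ratio: r(k) = -\frac{4}{5} * 1 / [(k+1)] - rational; roots negated = parameters, x = -\frac{4}{5}, C = 2.


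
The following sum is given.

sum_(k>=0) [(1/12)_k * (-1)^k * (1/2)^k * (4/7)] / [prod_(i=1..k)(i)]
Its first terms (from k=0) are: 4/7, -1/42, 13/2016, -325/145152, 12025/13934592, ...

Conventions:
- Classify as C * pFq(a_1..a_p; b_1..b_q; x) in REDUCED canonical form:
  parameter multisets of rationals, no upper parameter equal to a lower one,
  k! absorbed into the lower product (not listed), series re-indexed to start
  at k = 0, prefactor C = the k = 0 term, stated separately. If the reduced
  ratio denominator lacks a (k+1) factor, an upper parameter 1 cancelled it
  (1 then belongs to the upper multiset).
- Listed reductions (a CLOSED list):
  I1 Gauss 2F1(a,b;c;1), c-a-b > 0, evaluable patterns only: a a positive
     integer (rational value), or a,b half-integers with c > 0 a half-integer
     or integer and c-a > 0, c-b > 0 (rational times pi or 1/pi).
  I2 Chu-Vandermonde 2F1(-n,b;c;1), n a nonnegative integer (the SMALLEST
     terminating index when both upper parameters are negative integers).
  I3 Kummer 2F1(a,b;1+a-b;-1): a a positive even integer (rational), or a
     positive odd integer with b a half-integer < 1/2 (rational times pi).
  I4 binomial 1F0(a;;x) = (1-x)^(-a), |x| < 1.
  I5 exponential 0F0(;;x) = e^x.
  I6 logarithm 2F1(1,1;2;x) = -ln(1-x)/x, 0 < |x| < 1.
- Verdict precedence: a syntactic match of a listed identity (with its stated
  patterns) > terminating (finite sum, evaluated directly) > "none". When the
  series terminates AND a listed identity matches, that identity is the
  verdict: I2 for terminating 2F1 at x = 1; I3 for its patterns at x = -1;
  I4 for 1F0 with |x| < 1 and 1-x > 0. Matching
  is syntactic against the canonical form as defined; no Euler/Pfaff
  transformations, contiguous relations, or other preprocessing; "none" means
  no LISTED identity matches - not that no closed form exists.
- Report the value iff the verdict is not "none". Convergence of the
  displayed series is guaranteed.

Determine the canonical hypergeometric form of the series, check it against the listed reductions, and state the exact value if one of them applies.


Reduced: x = -1/2, 1F0, upper = {1/12}, lower = {-}, C = 4/7. Verdict: binomial (I4) applies (the 1F0 binomial series: exponent -1/12, x = -1/2). Value: (4/7) * (3/2)^(-1/12).

Key step: t_0 being 4/7, the product of the first k integers (prefactor 4/7) is k!.
Consecutive-term ratio: r(k) = (-1/2) * (k+1/12) / [(k+1)] - rational; roots negated = parameters, x = (-1/2), C = 4/7.


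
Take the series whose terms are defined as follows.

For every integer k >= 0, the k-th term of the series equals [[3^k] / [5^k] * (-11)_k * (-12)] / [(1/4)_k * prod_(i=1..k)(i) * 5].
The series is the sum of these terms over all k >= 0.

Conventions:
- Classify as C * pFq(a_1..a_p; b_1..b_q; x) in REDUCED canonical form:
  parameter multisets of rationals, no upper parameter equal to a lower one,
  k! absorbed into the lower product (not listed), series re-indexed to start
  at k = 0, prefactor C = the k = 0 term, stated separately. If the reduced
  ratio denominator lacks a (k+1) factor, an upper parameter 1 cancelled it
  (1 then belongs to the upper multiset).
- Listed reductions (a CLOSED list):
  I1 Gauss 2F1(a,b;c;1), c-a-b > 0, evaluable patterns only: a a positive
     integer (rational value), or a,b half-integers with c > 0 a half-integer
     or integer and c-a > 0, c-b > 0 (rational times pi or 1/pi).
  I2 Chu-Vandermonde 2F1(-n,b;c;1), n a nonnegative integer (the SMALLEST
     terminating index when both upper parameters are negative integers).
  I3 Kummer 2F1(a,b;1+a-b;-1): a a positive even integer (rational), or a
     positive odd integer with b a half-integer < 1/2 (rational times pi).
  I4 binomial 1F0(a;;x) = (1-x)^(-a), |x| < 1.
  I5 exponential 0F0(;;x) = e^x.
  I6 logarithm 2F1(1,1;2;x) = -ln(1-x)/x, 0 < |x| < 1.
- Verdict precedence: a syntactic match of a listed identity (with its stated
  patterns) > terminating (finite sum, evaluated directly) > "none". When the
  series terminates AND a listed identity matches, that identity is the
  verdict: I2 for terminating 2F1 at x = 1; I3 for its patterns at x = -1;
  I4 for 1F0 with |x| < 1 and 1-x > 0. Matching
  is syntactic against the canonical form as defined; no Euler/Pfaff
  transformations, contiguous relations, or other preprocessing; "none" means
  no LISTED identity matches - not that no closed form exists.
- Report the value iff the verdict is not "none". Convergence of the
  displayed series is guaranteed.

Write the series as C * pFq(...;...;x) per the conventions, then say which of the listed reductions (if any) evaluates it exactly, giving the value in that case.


Classification (C = -12/5): 1F1 with upper {-11}, lower {1/4}, argument x = 3/5. Verdict: terminating - the sum ends at index 11 because -11 is a negative integer; exact evaluation follows. Its exact value is -147135504207914349564/22846340362548828125.

Key observation: t_0 = -12/5 here, and the two geometric factors (C = -12/5, x = 3/5) combine into one argument.
Ratio: r(k) = (3/5) * (k-11) / [(k+1/4) (k+1)] - poly over poly, x = (3/5) from leading terms; C = -12/5 at k = 0.


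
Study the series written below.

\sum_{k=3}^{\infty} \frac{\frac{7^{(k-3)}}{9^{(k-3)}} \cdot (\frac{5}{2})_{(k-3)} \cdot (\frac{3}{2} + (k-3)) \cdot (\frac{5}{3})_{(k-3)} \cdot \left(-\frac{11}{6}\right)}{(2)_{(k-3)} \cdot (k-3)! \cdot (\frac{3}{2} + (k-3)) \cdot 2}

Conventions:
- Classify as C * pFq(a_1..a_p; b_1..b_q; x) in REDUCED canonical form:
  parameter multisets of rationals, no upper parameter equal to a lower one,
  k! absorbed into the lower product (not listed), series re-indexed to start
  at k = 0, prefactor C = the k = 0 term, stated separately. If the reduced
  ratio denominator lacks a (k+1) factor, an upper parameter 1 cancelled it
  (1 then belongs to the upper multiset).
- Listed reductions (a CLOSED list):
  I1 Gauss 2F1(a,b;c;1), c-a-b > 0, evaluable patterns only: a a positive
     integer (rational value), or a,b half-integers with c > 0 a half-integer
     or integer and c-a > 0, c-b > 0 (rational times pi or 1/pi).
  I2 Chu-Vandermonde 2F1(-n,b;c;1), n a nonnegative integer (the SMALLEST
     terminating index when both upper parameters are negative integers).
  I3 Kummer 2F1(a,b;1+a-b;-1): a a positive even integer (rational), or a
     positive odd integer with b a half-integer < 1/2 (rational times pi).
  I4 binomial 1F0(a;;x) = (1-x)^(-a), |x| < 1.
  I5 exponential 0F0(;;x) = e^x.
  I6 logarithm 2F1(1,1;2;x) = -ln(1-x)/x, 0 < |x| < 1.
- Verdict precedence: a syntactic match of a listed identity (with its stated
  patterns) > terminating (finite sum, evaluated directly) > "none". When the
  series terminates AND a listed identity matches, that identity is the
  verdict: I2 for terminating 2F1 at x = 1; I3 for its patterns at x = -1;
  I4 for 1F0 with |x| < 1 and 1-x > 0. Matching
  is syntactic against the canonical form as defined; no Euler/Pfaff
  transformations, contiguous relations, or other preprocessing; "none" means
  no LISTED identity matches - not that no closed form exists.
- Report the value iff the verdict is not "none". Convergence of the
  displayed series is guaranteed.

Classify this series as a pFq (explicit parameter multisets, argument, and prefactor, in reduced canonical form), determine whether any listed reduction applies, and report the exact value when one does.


The tell: t_0 = -\frac{11}{12} here, and striking the common factor k + 3/2 reduces the term (C = -11/12, x = 7/9).
Step ratio: r(k) = \frac{7}{9} * (k+\frac{5}{3}) (k+\frac{5}{2}) / [(k+2) (k+1)] - poly over poly, x = \frac{7}{9} from leading terms; C = -\frac{11}{12} at k = 0.

At argument \frac{7}{9}: a 2F1 with upper {\frac{5}{3}, \frac{5}{2}}, lower {2}, scaled by C = -\frac{11}{12}. Verdict: none here - no I1-I6 shape fits x = \frac{7}{9} with lower {2}.


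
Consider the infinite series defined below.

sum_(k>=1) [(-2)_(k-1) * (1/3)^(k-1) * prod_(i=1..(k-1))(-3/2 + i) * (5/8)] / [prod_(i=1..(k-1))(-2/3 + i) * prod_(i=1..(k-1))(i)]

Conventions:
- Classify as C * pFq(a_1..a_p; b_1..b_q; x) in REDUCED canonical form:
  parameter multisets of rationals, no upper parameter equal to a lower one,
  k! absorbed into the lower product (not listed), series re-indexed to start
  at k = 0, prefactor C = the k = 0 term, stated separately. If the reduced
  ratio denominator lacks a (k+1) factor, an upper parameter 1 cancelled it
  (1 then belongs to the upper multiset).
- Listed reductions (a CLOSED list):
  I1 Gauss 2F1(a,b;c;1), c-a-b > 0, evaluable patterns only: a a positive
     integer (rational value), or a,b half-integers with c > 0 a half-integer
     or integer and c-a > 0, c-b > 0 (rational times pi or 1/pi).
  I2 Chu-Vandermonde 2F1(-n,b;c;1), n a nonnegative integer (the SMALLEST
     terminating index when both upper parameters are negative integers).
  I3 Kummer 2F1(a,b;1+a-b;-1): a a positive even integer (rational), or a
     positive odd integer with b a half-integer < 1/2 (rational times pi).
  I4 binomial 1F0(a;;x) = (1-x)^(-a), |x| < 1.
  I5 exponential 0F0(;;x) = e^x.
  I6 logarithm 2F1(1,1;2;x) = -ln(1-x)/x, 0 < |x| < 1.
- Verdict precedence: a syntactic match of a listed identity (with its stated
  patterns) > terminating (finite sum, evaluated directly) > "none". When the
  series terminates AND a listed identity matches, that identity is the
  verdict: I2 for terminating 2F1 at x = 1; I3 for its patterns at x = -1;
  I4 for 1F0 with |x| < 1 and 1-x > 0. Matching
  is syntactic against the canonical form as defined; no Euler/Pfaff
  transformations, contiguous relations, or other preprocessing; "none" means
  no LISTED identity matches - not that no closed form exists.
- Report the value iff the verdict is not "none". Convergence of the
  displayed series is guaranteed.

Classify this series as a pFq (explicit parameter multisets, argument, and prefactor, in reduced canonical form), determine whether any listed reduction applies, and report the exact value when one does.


At argument 1/3: a 2F1 with upper {-2, -1/2}, lower {1/3}, scaled by C = 5/8. Verdict: terminating - upper -2 stops the sum at k = 2; the 3 terms are added exactly. Its exact value is 155/128.

The tell: x = (1/3) and the lower running product (prefactor 5/8) is a rising factorial.
Step ratio: r(k) = (1/3) * (k-2) (k-1/2) / [(k+1/3) (k+1)] - rational; roots negated = parameters, x = (1/3), C = 5/8.


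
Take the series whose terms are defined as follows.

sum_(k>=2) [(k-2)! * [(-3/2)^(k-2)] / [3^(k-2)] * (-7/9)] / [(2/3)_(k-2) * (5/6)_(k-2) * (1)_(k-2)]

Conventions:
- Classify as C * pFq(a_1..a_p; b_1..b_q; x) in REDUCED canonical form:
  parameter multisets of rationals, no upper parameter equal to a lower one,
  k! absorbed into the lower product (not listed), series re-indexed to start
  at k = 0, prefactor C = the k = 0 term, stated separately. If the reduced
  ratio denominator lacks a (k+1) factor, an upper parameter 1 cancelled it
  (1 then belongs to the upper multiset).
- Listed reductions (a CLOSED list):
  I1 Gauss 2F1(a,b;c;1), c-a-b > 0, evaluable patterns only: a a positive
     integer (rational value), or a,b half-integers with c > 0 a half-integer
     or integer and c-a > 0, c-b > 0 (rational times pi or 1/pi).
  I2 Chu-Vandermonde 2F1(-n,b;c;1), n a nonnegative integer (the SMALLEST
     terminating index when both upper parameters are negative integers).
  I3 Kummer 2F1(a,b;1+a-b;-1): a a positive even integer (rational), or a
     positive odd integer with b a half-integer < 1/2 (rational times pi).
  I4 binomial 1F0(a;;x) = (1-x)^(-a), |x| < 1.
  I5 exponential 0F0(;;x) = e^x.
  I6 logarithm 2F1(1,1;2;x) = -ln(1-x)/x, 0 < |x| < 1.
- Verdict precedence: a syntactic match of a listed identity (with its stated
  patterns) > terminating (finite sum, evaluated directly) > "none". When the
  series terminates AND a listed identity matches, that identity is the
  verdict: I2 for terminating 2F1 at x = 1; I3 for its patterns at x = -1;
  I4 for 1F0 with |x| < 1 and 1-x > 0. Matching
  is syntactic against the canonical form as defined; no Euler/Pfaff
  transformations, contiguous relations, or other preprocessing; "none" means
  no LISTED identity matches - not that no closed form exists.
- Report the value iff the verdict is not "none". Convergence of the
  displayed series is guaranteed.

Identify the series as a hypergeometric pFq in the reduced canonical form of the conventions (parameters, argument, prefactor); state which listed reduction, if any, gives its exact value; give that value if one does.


This is -7/9 * 1F2(1; 2/3, 5/6; -1/2) in reduced canonical form. Verdict: none. Every listed pattern misses the 1F2 form at -1/2, upper {1}.

Structural cue: x = (-1/2) and (1)_k (prefactor -7/9) is k! itself.
Consecutive-term ratio: r(k) = (-1/2) * (k+1) / [(k+2/3) (k+5/6) (k+1)] - rational in k. x = (-1/2); t_0 = -7/9; negate the roots.


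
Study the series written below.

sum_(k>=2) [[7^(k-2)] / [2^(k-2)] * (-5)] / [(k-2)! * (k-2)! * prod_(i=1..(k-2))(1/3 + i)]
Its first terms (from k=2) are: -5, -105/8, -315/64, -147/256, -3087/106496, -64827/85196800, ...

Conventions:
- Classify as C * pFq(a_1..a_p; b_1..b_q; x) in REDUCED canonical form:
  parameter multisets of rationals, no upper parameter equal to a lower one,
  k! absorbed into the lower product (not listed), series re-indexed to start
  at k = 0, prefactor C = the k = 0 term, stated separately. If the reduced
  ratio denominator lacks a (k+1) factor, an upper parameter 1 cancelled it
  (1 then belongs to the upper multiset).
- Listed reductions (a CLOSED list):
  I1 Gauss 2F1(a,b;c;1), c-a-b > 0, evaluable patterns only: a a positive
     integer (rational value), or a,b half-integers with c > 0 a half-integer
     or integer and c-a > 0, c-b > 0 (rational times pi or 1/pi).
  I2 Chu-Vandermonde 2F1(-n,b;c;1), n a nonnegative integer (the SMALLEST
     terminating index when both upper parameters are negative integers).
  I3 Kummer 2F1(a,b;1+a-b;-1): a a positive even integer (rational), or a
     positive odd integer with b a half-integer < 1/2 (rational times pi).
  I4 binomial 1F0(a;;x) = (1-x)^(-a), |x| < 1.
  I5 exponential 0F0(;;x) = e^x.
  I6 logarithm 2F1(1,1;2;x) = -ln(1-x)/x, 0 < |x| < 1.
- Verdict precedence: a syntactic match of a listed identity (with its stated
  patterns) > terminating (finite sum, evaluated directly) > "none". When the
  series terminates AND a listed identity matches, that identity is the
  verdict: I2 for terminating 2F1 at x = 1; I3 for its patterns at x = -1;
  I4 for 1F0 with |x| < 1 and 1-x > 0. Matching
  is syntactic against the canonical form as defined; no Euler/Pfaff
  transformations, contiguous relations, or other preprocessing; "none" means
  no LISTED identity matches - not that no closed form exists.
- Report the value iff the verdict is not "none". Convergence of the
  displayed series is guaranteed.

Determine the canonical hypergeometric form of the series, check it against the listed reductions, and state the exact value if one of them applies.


Classification (C = -5): 0F2 with upper {-}, lower {1, 4/3}, argument x = 7/2. Verdict: none (x = 7/2): each listed identity misses the multisets {-} ; {1, 4/3}.

Key observation: from the first term -5: the denominator's factorial ratio (C = -5, x = 7/2) is a lower Pochhammer.
Adjacent-term ratio: r(k) = (7/2) * 1 / [(k+1) (k+4/3) (k+1)] - rational in k, leading ratio (7/2); with t_0 = -5, classification follows.


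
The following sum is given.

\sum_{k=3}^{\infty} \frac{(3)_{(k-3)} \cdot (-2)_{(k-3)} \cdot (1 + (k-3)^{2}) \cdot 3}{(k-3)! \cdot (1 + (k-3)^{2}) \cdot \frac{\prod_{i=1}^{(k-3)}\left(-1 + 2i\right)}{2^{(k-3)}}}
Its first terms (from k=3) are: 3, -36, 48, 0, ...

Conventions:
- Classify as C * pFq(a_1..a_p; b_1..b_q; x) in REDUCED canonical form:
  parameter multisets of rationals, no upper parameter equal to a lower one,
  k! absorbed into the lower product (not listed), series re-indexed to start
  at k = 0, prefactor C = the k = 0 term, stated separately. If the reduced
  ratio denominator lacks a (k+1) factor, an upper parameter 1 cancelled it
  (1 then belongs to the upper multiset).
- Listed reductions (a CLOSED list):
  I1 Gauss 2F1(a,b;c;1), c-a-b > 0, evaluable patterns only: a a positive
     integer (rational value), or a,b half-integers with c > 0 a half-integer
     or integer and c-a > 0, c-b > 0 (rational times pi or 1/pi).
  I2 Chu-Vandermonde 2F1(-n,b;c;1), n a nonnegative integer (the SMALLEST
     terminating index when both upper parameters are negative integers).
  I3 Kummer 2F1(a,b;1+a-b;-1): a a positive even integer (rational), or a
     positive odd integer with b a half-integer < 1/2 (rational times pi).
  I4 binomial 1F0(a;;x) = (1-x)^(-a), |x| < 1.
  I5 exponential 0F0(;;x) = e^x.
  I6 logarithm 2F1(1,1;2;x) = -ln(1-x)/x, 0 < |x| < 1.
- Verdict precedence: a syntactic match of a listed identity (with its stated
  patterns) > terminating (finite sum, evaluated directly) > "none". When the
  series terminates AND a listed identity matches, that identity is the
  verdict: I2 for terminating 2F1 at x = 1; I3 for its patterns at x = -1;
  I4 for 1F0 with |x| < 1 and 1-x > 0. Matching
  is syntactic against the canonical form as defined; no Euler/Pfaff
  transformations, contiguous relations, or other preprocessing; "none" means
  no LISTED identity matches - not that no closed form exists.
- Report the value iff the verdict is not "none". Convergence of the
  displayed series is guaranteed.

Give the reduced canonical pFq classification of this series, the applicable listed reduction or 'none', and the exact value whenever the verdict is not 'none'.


Key observation: t_0 = 3 here, and the lower odd product (C = 3, x = 1) is 2^k (1/2)_k.
Step ratio: r(k) = 1 * (k-2) (k+3) / [(k+\frac{1}{2}) (k+1)] - rational in k. x = 1; t_0 = 3; negate the roots.

The series (x = 1) is 2F1: upper {-2, 3}, lower {\frac{1}{2}}, prefactor 3. Verdict: Vandermonde's identity (I2) applies (terminating 2F1 at x = 1 with n = 2, b = 3, c = \frac{1}{2}). Hence: 15.


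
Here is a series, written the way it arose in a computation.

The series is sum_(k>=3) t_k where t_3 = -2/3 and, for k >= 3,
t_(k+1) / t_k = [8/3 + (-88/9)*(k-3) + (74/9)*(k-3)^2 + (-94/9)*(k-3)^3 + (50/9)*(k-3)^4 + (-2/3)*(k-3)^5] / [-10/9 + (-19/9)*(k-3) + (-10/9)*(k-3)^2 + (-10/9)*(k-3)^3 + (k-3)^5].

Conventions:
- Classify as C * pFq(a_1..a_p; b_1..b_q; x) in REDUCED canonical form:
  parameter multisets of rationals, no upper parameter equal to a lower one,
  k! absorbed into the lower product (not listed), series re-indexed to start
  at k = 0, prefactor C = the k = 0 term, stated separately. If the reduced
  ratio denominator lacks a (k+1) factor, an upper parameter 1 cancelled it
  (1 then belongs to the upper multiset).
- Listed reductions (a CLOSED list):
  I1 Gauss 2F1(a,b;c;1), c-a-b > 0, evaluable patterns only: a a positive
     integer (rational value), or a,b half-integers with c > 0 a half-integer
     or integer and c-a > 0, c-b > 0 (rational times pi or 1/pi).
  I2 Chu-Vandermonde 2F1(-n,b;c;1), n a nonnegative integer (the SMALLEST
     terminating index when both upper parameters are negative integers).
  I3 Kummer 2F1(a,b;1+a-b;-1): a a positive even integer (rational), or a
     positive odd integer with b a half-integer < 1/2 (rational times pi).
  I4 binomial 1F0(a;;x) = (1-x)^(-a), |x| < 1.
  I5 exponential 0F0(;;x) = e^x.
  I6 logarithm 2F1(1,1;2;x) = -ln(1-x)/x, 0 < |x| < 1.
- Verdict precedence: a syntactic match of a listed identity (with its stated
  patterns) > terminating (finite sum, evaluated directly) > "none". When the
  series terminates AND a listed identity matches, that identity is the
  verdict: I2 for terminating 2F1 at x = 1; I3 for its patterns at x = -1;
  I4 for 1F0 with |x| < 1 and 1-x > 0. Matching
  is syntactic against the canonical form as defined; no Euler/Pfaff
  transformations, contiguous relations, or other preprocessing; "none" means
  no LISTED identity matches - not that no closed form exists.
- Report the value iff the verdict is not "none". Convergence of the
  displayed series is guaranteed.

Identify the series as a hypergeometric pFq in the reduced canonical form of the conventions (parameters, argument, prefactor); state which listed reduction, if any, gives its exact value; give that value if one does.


x = -2/3 here; the reduced form reads 3F2, upper {-6, -2, -1/3}, lower {-5/3, 2/3}, C = -2/3. Verdict: terminating - upper -2 stops the sum at k = 2; the 3 terms are added exactly. Its exact value is 38/15.

The tell: x = (-2/3) and cancel k^2 + 1 from the displayed ratio first; then C = -2/3, x = -2/3.
Step ratio: r(k) = (-2/3) * (k-6) (k-2) (k-1/3) / [(k-5/3) (k+2/3) (k+1)] - poly over poly, x = (-2/3) from leading terms; C = -2/3 at k = 0.


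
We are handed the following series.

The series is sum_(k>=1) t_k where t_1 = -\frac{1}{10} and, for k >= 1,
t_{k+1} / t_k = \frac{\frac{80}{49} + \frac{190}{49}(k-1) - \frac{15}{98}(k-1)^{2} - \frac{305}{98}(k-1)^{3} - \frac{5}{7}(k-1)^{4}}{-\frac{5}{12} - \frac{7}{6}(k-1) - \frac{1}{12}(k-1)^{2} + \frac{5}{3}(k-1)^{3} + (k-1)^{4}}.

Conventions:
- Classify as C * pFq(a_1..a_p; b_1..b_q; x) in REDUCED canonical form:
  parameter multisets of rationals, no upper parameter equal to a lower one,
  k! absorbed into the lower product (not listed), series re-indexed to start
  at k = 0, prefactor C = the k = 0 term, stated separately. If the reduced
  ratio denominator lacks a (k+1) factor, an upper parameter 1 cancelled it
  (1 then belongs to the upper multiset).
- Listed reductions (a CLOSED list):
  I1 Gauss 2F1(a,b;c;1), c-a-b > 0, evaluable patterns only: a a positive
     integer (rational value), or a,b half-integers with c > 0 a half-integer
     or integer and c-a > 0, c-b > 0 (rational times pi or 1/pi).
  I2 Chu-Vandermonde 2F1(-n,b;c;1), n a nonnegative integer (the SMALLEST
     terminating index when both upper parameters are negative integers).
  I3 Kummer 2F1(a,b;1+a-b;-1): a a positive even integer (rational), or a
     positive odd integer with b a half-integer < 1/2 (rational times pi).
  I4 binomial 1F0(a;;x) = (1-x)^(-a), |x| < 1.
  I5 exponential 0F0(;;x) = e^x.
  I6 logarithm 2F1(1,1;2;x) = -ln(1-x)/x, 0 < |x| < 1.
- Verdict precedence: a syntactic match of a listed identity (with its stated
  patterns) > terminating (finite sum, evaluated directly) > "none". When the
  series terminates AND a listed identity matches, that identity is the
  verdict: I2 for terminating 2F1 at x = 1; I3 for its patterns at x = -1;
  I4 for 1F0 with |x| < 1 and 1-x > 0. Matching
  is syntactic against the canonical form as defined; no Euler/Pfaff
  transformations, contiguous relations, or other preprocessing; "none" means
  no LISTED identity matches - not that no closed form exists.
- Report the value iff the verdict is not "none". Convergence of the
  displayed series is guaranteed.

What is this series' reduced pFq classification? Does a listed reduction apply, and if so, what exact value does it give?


Prefactor -\frac{1}{10}, argument -\frac{5}{7}: 2F1 with upper {-\frac{8}{7}, 4} over lower {-\frac{5}{6}}. Verdict: none. No listed pattern accepts 2F1(-\frac{8}{7}, 4; -\frac{5}{6}; -\frac{5}{7}).

First insight: from the first term -\frac{1}{10}: the expanded ratio factors over Q; C = -1/10, x = -5/7, roots give parameters.
Term ratio: r(k) = -\frac{5}{7} * (k-\frac{8}{7}) (k+4) / [(k-\frac{5}{6}) (k+1)] - poly over poly, x = -\frac{5}{7} from leading terms; C = -\frac{1}{10} at k = 0.


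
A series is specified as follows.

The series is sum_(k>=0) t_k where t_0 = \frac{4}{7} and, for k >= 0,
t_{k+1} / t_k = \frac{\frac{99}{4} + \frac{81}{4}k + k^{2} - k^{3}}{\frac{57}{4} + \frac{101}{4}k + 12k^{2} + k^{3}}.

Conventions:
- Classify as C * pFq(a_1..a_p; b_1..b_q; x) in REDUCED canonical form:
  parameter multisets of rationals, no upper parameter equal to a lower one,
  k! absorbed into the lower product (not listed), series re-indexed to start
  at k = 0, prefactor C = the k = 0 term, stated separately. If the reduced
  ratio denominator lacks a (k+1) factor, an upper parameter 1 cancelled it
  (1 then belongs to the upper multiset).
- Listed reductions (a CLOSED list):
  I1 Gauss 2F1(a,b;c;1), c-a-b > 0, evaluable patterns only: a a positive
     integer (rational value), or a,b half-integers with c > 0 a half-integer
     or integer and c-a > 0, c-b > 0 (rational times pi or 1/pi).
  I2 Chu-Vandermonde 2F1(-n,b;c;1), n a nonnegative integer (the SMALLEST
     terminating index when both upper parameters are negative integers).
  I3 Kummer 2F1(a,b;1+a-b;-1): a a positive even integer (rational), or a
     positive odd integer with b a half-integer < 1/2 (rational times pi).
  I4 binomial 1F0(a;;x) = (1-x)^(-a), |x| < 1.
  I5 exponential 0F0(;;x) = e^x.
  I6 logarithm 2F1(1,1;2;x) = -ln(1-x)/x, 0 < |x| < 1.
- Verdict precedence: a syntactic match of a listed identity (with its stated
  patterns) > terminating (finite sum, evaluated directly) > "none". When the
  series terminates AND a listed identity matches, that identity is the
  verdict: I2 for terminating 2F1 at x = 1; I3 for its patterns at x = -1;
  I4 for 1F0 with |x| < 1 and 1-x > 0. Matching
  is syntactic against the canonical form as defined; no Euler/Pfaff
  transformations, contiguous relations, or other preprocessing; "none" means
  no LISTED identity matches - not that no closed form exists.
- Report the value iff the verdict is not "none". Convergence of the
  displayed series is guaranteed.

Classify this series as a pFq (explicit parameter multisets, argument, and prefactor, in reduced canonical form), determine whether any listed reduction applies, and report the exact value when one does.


Key step: from the first term \frac{4}{7}: the expanded ratio factors over Q; C = 4/7, roots give parameters.
Step ratio: r(k) = -1 * (k-\frac{11}{2}) (k+3) / [(k+\frac{19}{2}) (k+1)] - rational; roots negated = parameters, x = -1, C = \frac{4}{7}.

Canonical form: C = \frac{4}{7} times 2F1 with upper {-\frac{11}{2}, 3}, lower {\frac{19}{2}}, x = -1. Verdict (x = -1): the Kummer evaluation I3 applies (x = -1; c = \frac{19}{2} equals 1+a-b for upper {-\frac{11}{2}, 3}: listed pattern). Value: \frac{109395}{114688} \cdot \pi.


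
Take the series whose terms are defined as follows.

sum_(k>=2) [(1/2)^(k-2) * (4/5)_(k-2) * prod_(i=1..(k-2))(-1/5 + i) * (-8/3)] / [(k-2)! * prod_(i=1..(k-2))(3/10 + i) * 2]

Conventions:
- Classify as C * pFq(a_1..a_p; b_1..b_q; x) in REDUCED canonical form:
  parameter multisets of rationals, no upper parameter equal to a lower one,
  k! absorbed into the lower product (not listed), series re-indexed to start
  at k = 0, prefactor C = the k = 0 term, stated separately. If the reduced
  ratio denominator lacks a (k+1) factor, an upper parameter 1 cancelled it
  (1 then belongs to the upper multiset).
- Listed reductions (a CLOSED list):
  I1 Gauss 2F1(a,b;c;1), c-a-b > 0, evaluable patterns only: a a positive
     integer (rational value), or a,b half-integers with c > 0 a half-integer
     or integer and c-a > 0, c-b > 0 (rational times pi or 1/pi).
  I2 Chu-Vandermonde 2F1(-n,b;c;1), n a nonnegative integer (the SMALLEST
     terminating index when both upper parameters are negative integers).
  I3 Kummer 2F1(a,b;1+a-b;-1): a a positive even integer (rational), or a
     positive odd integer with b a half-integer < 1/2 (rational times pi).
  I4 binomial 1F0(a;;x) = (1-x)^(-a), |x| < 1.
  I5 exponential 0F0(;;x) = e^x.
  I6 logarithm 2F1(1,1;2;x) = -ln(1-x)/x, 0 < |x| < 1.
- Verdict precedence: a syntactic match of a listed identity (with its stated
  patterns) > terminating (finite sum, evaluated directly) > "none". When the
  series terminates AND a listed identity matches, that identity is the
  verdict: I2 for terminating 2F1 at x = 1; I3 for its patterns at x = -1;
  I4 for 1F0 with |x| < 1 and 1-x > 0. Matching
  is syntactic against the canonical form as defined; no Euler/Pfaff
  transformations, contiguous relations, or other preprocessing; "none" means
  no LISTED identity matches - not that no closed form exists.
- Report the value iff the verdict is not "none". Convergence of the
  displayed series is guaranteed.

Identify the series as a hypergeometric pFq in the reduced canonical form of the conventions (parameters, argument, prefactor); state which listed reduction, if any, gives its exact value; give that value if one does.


Canonical form: C = -4/3 times 2F1 with upper {4/5, 4/5}, lower {13/10}, x = 1/2. Verdict: no listed reduction: x = 1/2 and upper {4/5, 4/5} fail every I1-I6 pattern.

First insight: from the first term -4/3: the constant factors (prefactor -4/3) combine into one prefactor.
Ratio: r(k) = (1/2) * (k+4/5) (k+4/5) / [(k+13/10) (k+1)] - rational in k, leading ratio (1/2); with t_0 = -4/3, classification follows.


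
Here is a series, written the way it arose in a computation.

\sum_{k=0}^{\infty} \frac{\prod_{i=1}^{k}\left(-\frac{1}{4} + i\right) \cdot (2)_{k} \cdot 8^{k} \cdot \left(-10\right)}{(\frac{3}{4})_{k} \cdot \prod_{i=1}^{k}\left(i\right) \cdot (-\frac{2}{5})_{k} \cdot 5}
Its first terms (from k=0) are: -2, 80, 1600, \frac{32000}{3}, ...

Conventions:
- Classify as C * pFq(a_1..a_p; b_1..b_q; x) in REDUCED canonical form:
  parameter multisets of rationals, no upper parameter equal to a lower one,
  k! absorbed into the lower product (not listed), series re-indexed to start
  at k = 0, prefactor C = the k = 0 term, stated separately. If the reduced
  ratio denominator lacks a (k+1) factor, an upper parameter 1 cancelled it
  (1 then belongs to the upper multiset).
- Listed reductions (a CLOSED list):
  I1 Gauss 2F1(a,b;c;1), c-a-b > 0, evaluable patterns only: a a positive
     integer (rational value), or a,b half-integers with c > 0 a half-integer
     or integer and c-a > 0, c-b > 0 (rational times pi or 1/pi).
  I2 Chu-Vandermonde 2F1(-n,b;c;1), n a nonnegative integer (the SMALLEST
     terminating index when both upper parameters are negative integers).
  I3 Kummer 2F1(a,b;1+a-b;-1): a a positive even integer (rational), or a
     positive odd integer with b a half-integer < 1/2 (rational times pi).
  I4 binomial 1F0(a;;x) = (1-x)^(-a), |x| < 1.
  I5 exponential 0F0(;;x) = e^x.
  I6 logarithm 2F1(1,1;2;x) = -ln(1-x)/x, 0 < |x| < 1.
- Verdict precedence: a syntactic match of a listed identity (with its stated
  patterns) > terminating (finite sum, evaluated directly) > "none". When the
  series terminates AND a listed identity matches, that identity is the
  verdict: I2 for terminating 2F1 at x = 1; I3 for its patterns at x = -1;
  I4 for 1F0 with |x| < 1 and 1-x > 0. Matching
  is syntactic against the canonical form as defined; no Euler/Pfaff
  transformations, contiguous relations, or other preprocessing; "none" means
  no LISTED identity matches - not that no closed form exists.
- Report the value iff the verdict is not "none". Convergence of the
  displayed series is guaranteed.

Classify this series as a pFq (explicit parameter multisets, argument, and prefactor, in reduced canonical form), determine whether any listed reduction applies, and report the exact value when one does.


Prefactor -2, argument 8: 1F1 with upper {2} over lower {-\frac{2}{5}}. Verdict: none. Every listed pattern misses the 1F1 form at 8, upper {2}.

First insight: t_0 being -2, the constant factors (C = -2, x = 8) combine into one prefactor.
Consecutive-term ratio: r(k) = 8 * (k+2) / [(k-\frac{2}{5}) (k+1)] - rational in k. x = 8; t_0 = -2; negate the roots.
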